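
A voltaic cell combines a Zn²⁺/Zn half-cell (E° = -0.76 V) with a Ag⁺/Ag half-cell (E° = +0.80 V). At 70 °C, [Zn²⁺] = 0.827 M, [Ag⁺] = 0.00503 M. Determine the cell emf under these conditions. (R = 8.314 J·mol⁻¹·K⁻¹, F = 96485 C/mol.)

The Ag⁺/Ag couple has the higher reduction potential and acts as the cathode, so E°_cell = +0.80 − (-0.76) = 1.56 V.
Balancing electrons gives n = 2; the reaction quotient is Q = [Zn²⁺]/[Ag⁺]^2 = 3.27 × 10^4.
E = E° − (RT/nF) ln Q = 1.56 − (8.314×343)/(2×96485) × (10.395) = 1.560 − 0.154 = 1.406 V.

1.41 V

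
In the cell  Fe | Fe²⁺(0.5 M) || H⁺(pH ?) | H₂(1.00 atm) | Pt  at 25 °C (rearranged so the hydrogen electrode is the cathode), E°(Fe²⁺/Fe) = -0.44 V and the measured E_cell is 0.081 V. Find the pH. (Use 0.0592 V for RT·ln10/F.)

E°_cell = 0.44 V and n = 2.
log Q = n(E° − E)/0.0592 = 2×(0.44 − 0.081)/0.0592 = 12.128.
With Q = [Fe²⁺]·P(H₂) / [H⁺]^2, solving for [H⁺] gives log[H⁺] = -6.215, so pH = 6.21.

pH = 6.21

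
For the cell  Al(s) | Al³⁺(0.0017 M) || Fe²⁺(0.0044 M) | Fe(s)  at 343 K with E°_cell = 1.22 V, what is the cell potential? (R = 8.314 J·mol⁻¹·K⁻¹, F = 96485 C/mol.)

1.20 V

Balancing electrons gives n = 6; the reaction quotient is Q = [Al³⁺]^2/[Fe²⁺]^3 = 33.9.
E = E° − (RT/nF) ln Q = 1.22 − (8.314×343)/(6×96485) × (3.524) = 1.220 − 0.017 = 1.203 V.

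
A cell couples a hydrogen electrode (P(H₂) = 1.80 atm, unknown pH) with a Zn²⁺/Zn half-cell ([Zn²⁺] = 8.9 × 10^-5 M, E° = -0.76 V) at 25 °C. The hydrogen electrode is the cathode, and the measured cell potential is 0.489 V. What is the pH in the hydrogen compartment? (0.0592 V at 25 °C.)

pH = 6.48

E°_cell = 0.76 V and n = 2.
log Q = n(E° − E)/0.0592 = 2×(0.76 − 0.489)/0.0592 = 9.155.
With Q = [Zn²⁺]·P(H₂) / [H⁺]^2, solving for [H⁺] gives log[H⁺] = -6.475, so pH = 6.48.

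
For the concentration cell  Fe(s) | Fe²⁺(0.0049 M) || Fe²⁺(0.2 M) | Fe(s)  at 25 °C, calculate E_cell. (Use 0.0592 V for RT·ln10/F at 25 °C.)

Both half-cells are Fe²⁺/Fe, so E°_cell = 0. The concentrated side is the cathode; the cell reaction moves Fe²⁺ from high to low concentration with n = 2.
Q = [Fe²⁺]_dilute/[Fe²⁺]_conc = 0.0049/0.2 = 0.0245.
E = 0 − (0.0592/2) log Q = −(0.0592/2)(-1.611) = 0.0477 V.

0.048 V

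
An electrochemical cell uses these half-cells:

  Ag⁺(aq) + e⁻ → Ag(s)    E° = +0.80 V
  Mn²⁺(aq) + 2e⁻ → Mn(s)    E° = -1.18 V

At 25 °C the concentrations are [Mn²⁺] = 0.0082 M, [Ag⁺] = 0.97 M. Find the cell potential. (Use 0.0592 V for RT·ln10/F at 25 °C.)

2.04 V

The Ag⁺/Ag couple has the higher reduction potential and acts as the cathode, so E°_cell = +0.80 − (-1.18) = 1.98 V.
Balancing electrons gives n = 2; the reaction quotient is Q = [Mn²⁺]/[Ag⁺]^2 = 0.00872.
At 25 °C, E = E° − (0.0592/n) log Q = 1.98 − (0.0592/2)(-2.060) = 1.980 + 0.061 = 2.041 V.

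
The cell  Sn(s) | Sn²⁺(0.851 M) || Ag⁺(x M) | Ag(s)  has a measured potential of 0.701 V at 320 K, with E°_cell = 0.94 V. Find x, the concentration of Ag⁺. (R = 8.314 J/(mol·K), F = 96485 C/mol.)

1.6 × 10^-4 M

From the Nernst equation, ln Q = nF(E° − E)/RT = 2×96485×(0.94 − 0.701)/(8.314×320) = 17.335, so Q = 3.38 × 10^7.
With Q = [Sn²⁺]/[Ag⁺]^2 and the known concentrations, [Ag⁺]^2 in the denominator gives [Ag⁺] = 1.6 × 10^-4 M.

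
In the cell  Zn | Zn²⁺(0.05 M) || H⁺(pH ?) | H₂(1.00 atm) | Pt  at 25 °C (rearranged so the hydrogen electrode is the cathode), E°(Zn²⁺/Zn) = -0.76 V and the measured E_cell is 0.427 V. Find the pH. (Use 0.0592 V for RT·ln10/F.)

pH = 6.28

E°_cell = 0.76 V and n = 2.
log Q = n(E° − E)/0.0592 = 2×(0.76 − 0.427)/0.0592 = 11.250.
With Q = [Zn²⁺]·P(H₂) / [H⁺]^2, solving for [H⁺] gives log[H⁺] = -6.276, so pH = 6.28.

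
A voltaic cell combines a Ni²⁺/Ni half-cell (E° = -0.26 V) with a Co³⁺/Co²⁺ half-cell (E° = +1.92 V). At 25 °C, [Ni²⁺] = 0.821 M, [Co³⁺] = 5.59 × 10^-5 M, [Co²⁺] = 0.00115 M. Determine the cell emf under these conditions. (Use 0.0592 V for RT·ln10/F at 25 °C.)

The Co³⁺/Co²⁺ couple has the higher reduction potential and acts as the cathode, so E°_cell = +1.92 − (-0.26) = 2.18 V.
Balancing electrons gives n = 2; the reaction quotient is Q = [Ni²⁺]·[Co²⁺]^2/[Co³⁺]^2 = 347.
At 25 °C, E = E° − (0.0592/n) log Q = 2.18 − (0.0592/2)(2.541) = 2.180 − 0.075 = 2.105 V.

2.10 V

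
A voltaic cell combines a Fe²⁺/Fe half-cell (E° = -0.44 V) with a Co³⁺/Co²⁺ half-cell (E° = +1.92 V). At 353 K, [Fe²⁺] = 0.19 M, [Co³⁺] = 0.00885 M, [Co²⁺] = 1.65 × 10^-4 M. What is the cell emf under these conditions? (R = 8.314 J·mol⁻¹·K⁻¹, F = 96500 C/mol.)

The Co³⁺/Co²⁺ couple has the higher reduction potential and acts as the cathode, so E°_cell = +1.92 − (-0.44) = 2.36 V.
Balancing electrons gives n = 2; the reaction quotient is Q = [Fe²⁺]·[Co²⁺]^2/[Co³⁺]^2 = 6.6 × 10^-5.
E = E° − (RT/nF) ln Q = 2.36 − (8.314×353)/(2×96500) × (-9.625) = 2.360 + 0.146 = 2.506 V.

2.51 V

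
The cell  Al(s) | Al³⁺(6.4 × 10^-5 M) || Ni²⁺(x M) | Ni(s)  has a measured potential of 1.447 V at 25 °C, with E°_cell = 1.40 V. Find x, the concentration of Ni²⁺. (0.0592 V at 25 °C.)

0.062 M

From the Nernst equation, log Q = n(E° − E)/0.0592 = 6(1.40 − 1.447)/0.0592 = -4.764, so Q = 1.72 × 10^-5.
With Q = [Al³⁺]^2/[Ni²⁺]^3 and the known concentrations, [Ni²⁺]^3 in the denominator gives [Ni²⁺] = 0.062 M.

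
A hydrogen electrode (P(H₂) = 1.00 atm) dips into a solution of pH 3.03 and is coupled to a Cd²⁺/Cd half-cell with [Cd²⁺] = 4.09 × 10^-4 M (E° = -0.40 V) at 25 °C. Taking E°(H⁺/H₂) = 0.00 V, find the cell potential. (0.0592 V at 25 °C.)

0.32 V

The hydrogen couple is the cathode, so E°_cell = 0.40 V; n = 2.
[H⁺] = 10^(−3.03) = 9.3 × 10^-4 M, and Q = [Cd²⁺]·P(H₂) / [H⁺]^2 = 470.
E = E° − (0.0592/2) log Q = 0.40 − (0.0592/2)(2.672) = 0.321 V.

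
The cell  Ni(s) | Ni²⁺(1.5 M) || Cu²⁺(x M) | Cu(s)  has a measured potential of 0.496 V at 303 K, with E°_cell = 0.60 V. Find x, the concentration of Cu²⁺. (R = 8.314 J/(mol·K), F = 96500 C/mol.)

5.2 × 10^-4 M

From the Nernst equation, ln Q = nF(E° − E)/RT = 2×96500×(0.60 − 0.496)/(8.314×303) = 7.968, so Q = 2890.
With Q = [Ni²⁺]/[Cu²⁺] and the known concentrations, [Cu²⁺] in the denominator gives [Cu²⁺] = 5.2 × 10^-4 M.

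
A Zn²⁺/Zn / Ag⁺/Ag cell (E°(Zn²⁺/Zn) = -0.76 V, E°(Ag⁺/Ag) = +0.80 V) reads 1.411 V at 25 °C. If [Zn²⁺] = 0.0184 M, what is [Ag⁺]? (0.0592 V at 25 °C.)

4.1 × 10^-4 M

From the Nernst equation, log Q = n(E° − E)/0.0592 = 2(1.56 − 1.411)/0.0592 = 5.034, so Q = 1.08 × 10^5.
With Q = [Zn²⁺]/[Ag⁺]^2 and the known concentrations, [Ag⁺]^2 in the denominator gives [Ag⁺] = 4.1 × 10^-4 M.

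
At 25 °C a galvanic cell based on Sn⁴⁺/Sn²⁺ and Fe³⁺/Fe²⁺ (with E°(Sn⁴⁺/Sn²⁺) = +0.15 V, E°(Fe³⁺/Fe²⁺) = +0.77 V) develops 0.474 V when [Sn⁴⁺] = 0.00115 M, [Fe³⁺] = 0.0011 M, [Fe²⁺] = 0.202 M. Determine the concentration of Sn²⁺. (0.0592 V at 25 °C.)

From the Nernst equation, log Q = n(E° − E)/0.0592 = 2(0.62 − 0.474)/0.0592 = 4.932, so Q = 8.56 × 10^4.
With Q = [Sn⁴⁺]·[Fe²⁺]^2/([Sn²⁺]·[Fe³⁺]^2) and the known concentrations, [Sn²⁺] in the denominator gives [Sn²⁺] = 4.5 × 10^-4 M.

4.5 × 10^-4 M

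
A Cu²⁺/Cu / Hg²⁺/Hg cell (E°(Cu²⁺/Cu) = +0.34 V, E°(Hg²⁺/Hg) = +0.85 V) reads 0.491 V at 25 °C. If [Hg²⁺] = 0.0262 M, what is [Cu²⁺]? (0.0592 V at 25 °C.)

0.11 M

From the Nernst equation, log Q = n(E° − E)/0.0592 = 2(0.51 − 0.491)/0.0592 = 0.642, so Q = 4.38.
With Q = [Cu²⁺]/[Hg²⁺] and the known concentrations, [Cu²⁺] in the numerator gives [Cu²⁺] = 0.11 M.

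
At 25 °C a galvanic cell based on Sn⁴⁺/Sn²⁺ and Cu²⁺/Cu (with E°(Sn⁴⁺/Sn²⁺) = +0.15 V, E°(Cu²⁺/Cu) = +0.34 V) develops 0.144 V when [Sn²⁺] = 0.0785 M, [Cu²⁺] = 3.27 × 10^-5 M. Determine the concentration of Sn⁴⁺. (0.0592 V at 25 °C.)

From the Nernst equation, log Q = n(E° − E)/0.0592 = 2(0.19 − 0.144)/0.0592 = 1.554, so Q = 35.8.
With Q = [Sn⁴⁺]/([Sn²⁺]·[Cu²⁺]) and the known concentrations, [Sn⁴⁺] in the numerator gives [Sn⁴⁺] = 9.2 × 10^-5 M.

9.2 × 10^-5 M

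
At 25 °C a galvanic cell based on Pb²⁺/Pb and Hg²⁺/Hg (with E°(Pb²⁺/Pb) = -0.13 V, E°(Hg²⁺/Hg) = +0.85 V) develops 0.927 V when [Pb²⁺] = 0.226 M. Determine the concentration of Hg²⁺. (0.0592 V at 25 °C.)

0.0037 M

From the Nernst equation, log Q = n(E° − E)/0.0592 = 2(0.98 − 0.927)/0.0592 = 1.791, so Q = 61.7.
With Q = [Pb²⁺]/[Hg²⁺] and the known concentrations, [Hg²⁺] in the denominator gives [Hg²⁺] = 0.0037 M.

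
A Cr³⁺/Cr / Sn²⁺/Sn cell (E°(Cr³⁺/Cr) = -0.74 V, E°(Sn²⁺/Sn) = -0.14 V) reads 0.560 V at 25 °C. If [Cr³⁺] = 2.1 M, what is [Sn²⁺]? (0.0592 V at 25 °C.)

From the Nernst equation, log Q = n(E° − E)/0.0592 = 6(0.60 − 0.560)/0.0592 = 4.054, so Q = 1.13 × 10^4.
With Q = [Cr³⁺]^2/[Sn²⁺]^3 and the known concentrations, [Sn²⁺]^3 in the denominator gives [Sn²⁺] = 0.073 M.

0.073 M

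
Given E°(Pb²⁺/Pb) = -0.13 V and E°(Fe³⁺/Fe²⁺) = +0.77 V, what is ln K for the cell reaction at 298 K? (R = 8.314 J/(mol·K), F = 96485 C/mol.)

ln K = 70.1

E°_cell = +0.77 − (-0.13) = 0.90 V, with n = 2 electrons transferred.
At equilibrium E = 0, so the Nernst equation gives ln K = nFE°/RT = (2)(96485)(0.90)/((8.314)(298)) = 70.10.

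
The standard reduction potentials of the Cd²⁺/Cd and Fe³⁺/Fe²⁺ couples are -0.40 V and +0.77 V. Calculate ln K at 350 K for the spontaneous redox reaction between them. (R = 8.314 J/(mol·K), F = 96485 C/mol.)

E°_cell = +0.77 − (-0.40) = 1.17 V, with n = 2 electrons transferred.
At equilibrium E = 0, so the Nernst equation gives ln K = nFE°/RT = (2)(96485)(1.17)/((8.314)(350)) = 77.59.

ln K = 77.6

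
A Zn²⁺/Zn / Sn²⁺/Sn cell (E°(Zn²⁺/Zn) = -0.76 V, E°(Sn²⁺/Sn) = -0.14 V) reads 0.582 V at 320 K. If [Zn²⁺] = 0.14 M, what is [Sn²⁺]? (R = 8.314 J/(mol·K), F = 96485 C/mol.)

From the Nernst equation, ln Q = nF(E° − E)/RT = 2×96485×(0.62 − 0.582)/(8.314×320) = 2.756, so Q = 15.7.
With Q = [Zn²⁺]/[Sn²⁺] and the known concentrations, [Sn²⁺] in the denominator gives [Sn²⁺] = 0.0089 M.

0.0089 M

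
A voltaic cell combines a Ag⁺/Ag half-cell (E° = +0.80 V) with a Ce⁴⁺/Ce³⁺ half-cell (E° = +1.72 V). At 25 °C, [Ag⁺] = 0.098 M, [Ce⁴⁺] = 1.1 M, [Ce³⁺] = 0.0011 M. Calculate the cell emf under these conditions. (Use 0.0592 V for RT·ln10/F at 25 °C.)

The Ce⁴⁺/Ce³⁺ couple has the higher reduction potential and acts as the cathode, so E°_cell = +1.72 − (+0.80) = 0.92 V.
Balancing electrons gives n = 1; the reaction quotient is Q = [Ag⁺]·[Ce³⁺]/[Ce⁴⁺] = 9.8 × 10^-5.
At 25 °C, E = E° − (0.0592/n) log Q = 0.92 − (0.0592/1)(-4.009) = 0.920 + 0.237 = 1.157 V.

1.16 V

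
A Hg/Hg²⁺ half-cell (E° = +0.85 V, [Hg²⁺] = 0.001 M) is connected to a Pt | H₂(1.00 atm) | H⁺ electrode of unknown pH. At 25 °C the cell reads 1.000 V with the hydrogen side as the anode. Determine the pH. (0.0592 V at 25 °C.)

pH = 4.03

E°_cell = 0.85 V and n = 2.
log Q = n(E° − E)/0.0592 = 2×(0.85 − 1.000)/0.0592 = -5.068.
With Q = [H⁺]^2 / ([Hg²⁺]·P(H₂)), solving for [H⁺] gives log[H⁺] = -4.034, so pH = 4.03.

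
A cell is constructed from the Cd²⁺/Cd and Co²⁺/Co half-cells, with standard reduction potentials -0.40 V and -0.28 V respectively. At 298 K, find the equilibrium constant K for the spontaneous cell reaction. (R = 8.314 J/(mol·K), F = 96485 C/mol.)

E°_cell = -0.28 − (-0.40) = 0.12 V, with n = 2 electrons transferred.
At equilibrium E = 0, so the Nernst equation gives ln K = nFE°/RT = (2)(96485)(0.12)/((8.314)(298)) = 9.35.
K = e^9.35 = 1.1 × 10^4.

1.1 × 10^4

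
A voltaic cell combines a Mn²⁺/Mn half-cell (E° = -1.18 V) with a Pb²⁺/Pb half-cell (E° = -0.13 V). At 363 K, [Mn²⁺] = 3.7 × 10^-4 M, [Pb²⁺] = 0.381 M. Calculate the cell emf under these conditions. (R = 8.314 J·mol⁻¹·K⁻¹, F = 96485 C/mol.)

1.16 V

The Pb²⁺/Pb couple has the higher reduction potential and acts as the cathode, so E°_cell = -0.13 − (-1.18) = 1.05 V.
Balancing electrons gives n = 2; the reaction quotient is Q = [Mn²⁺]/[Pb²⁺] = 9.71 × 10^-4.
E = E° − (RT/nF) ln Q = 1.05 − (8.314×363)/(2×96485) × (-6.937) = 1.050 + 0.108 = 1.158 V.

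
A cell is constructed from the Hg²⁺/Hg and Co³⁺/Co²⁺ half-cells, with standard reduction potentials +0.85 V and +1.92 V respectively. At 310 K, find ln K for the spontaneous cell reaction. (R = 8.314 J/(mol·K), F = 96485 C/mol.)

E°_cell = +1.92 − (+0.85) = 1.07 V, with n = 2 electrons transferred.
At equilibrium E = 0, so the Nernst equation gives ln K = nFE°/RT = (2)(96485)(1.07)/((8.314)(310)) = 80.11.

ln K = 80.1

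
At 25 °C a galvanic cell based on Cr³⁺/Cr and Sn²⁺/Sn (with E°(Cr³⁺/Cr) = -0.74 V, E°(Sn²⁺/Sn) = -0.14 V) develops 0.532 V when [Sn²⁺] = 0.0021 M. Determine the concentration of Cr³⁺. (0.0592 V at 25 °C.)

0.27 M

From the Nernst equation, log Q = n(E° − E)/0.0592 = 6(0.60 − 0.532)/0.0592 = 6.892, so Q = 7.8 × 10^6.
With Q = [Cr³⁺]^2/[Sn²⁺]^3 and the known concentrations, [Cr³⁺]^2 in the numerator gives [Cr³⁺] = 0.27 M.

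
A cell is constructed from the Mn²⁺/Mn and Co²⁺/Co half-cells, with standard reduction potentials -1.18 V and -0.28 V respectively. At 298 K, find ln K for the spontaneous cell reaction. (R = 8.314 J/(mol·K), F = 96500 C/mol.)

ln K = 70.1

E°_cell = -0.28 − (-1.18) = 0.90 V, with n = 2 electrons transferred.
At equilibrium E = 0, so the Nernst equation gives ln K = nFE°/RT = (2)(96500)(0.90)/((8.314)(298)) = 70.11.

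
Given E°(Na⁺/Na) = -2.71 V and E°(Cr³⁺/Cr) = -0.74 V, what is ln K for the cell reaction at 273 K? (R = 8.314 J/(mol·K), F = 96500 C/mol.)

E°_cell = -0.74 − (-2.71) = 1.97 V, with n = 3 electrons transferred.
At equilibrium E = 0, so the Nernst equation gives ln K = nFE°/RT = (3)(96500)(1.97)/((8.314)(273)) = 251.27.

ln K = 251.3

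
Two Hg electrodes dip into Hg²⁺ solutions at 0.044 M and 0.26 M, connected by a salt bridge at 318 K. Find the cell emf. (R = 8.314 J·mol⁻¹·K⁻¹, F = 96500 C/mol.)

0.024 V

Both half-cells are Hg²⁺/Hg, so E°_cell = 0. The concentrated side is the cathode; the cell reaction moves Hg²⁺ from high to low concentration with n = 2.
Q = [Hg²⁺]_dilute/[Hg²⁺]_conc = 0.044/0.26 = 0.169.
E = 0 − (RT/nF) ln Q = −((8.314×318)/(2×96500))(-1.776) = 0.0243 V.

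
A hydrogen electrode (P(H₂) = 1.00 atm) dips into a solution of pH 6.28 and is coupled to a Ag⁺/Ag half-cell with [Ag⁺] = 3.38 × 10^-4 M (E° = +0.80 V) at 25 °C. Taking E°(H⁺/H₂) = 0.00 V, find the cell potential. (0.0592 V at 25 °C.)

0.97 V

The Ag⁺/Ag couple is the cathode, so E°_cell = 0.80 V; n = 2.
[H⁺] = 10^(−6.28) = 5.2 × 10^-7 M, and Q = [H⁺]^2 / ([Ag⁺]^2·P(H₂)) = 2.41 × 10^-6.
E = E° − (0.0592/2) log Q = 0.80 − (0.0592/2)(-5.618) = 0.966 V.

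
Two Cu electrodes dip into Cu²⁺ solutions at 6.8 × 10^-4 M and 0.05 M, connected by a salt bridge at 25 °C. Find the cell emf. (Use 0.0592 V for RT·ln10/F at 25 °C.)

0.055 V

Both half-cells are Cu²⁺/Cu, so E°_cell = 0. The concentrated side is the cathode; the cell reaction moves Cu²⁺ from high to low concentration with n = 2.
Q = [Cu²⁺]_dilute/[Cu²⁺]_conc = 6.8 × 10^-4/0.05 = 0.0136.
E = 0 − (0.0592/2) log Q = −(0.0592/2)(-1.866) = 0.0552 V.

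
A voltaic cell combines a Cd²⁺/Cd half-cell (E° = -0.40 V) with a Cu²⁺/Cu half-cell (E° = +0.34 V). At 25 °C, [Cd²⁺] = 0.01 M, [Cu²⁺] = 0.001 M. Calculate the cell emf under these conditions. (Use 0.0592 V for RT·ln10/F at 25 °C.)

The Cu²⁺/Cu couple has the higher reduction potential and acts as the cathode, so E°_cell = +0.34 − (-0.40) = 0.74 V.
Balancing electrons gives n = 2; the reaction quotient is Q = [Cd²⁺]/[Cu²⁺] = 10.0.
At 25 °C, E = E° − (0.0592/n) log Q = 0.74 − (0.0592/2)(1.000) = 0.740 − 0.030 = 0.710 V.

0.710 V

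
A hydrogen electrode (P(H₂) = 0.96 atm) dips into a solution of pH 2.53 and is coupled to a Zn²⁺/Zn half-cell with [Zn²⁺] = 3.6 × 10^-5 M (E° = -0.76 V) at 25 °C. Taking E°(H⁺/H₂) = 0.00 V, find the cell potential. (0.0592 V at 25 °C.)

0.74 V

The hydrogen couple is the cathode, so E°_cell = 0.76 V; n = 2.
[H⁺] = 10^(−2.53) = 0.0030 M, and Q = [Zn²⁺]·P(H₂) / [H⁺]^2 = 3.97.
E = E° − (0.0592/2) log Q = 0.76 − (0.0592/2)(0.599) = 0.742 V.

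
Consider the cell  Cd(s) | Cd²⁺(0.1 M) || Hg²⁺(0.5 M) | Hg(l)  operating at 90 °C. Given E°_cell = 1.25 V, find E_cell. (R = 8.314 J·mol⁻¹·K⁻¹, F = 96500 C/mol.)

Balancing electrons gives n = 2; the reaction quotient is Q = [Cd²⁺]/[Hg²⁺] = 0.200.
E = E° − (RT/nF) ln Q = 1.25 − (8.314×363)/(2×96500) × (-1.609) = 1.250 + 0.025 = 1.275 V.

1.28 V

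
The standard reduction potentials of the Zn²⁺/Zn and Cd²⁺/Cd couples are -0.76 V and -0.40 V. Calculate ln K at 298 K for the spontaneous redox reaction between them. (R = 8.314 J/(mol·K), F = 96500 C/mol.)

E°_cell = -0.40 − (-0.76) = 0.36 V, with n = 2 electrons transferred.
At equilibrium E = 0, so the Nernst equation gives ln K = nFE°/RT = (2)(96500)(0.36)/((8.314)(298)) = 28.04.

ln K = 28.0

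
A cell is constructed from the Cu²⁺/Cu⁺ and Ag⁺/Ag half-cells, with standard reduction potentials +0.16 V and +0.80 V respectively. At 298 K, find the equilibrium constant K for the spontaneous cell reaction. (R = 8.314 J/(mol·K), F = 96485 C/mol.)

6.7 × 10^10

E°_cell = +0.80 − (+0.16) = 0.64 V, with n = 1 electron transferred.
At equilibrium E = 0, so the Nernst equation gives ln K = nFE°/RT = (1)(96485)(0.64)/((8.314)(298)) = 24.92.
K = e^24.92 = 6.7 × 10^10.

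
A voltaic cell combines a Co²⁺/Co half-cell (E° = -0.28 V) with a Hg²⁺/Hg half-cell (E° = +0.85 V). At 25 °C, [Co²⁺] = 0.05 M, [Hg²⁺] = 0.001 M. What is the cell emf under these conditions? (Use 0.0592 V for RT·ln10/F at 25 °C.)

1.08 V

The Hg²⁺/Hg couple has the higher reduction potential and acts as the cathode, so E°_cell = +0.85 − (-0.28) = 1.13 V.
Balancing electrons gives n = 2; the reaction quotient is Q = [Co²⁺]/[Hg²⁺] = 50.0.
At 25 °C, E = E° − (0.0592/n) log Q = 1.13 − (0.0592/2)(1.699) = 1.130 − 0.050 = 1.080 V.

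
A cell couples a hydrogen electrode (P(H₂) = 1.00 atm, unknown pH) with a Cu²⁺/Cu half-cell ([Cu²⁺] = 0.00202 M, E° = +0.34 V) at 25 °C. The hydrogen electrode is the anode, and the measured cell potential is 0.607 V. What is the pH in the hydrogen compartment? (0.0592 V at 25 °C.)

E°_cell = 0.34 V and n = 2.
log Q = n(E° − E)/0.0592 = 2×(0.34 − 0.607)/0.0592 = -9.020.
With Q = [H⁺]^2 / ([Cu²⁺]·P(H₂)), solving for [H⁺] gives log[H⁺] = -5.857, so pH = 5.86.

pH = 5.86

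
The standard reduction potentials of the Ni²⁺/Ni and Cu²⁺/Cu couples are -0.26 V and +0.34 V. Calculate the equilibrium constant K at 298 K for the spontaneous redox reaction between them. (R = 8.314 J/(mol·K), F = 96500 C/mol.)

E°_cell = +0.34 − (-0.26) = 0.60 V, with n = 2 electrons transferred.
At equilibrium E = 0, so the Nernst equation gives ln K = nFE°/RT = (2)(96500)(0.60)/((8.314)(298)) = 46.74.
K = e^46.74 = 2 × 10^20.

2 × 10^20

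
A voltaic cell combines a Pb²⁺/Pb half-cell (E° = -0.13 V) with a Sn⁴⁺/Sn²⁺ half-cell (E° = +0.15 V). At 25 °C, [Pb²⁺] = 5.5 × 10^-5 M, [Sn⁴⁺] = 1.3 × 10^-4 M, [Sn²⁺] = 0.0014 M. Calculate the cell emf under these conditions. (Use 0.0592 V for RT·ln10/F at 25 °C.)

The Sn⁴⁺/Sn²⁺ couple has the higher reduction potential and acts as the cathode, so E°_cell = +0.15 − (-0.13) = 0.28 V.
Balancing electrons gives n = 2; the reaction quotient is Q = [Pb²⁺]·[Sn²⁺]/[Sn⁴⁺] = 5.92 × 10^-4.
At 25 °C, E = E° − (0.0592/n) log Q = 0.28 − (0.0592/2)(-3.227) = 0.280 + 0.096 = 0.376 V.

0.376 V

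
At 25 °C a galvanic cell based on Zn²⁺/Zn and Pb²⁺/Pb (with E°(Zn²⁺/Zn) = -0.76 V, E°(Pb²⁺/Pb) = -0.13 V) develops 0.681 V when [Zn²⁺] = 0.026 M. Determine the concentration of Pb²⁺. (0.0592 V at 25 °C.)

From the Nernst equation, log Q = n(E° − E)/0.0592 = 2(0.63 − 0.681)/0.0592 = -1.723, so Q = 0.0189.
With Q = [Zn²⁺]/[Pb²⁺] and the known concentrations, [Pb²⁺] in the denominator gives [Pb²⁺] = 1.4 M.

1.4 M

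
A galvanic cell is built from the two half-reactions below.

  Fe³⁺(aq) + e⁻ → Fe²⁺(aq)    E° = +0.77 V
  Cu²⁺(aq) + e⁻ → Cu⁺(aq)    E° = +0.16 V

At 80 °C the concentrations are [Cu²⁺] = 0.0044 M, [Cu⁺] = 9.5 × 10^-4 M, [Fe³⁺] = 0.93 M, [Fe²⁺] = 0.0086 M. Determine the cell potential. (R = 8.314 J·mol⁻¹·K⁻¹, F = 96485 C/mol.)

0.706 V

The Fe³⁺/Fe²⁺ couple has the higher reduction potential and acts as the cathode, so E°_cell = +0.77 − (+0.16) = 0.61 V.
Balancing electrons gives n = 1; the reaction quotient is Q = [Cu²⁺]·[Fe²⁺]/([Cu⁺]·[Fe³⁺]) = 0.0428.
E = E° − (RT/nF) ln Q = 0.61 − (8.314×353)/(1×96485) × (-3.151) = 0.610 + 0.096 = 0.706 V.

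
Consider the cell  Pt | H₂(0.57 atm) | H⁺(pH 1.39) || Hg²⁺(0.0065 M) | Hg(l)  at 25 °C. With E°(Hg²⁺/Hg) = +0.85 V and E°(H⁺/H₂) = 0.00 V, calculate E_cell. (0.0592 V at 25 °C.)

The Hg²⁺/Hg couple is the cathode, so E°_cell = 0.85 V; n = 2.
[H⁺] = 10^(−1.39) = 0.041 M, and Q = [H⁺]^2 / ([Hg²⁺]·P(H₂)) = 0.448.
E = E° − (0.0592/2) log Q = 0.85 − (0.0592/2)(-0.349) = 0.860 V.

0.86 V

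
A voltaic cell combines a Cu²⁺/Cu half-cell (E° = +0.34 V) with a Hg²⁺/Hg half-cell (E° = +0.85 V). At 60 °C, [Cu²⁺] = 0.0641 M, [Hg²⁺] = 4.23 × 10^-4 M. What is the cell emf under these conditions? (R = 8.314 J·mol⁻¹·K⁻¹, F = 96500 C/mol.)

The Hg²⁺/Hg couple has the higher reduction potential and acts as the cathode, so E°_cell = +0.85 − (+0.34) = 0.51 V.
Balancing electrons gives n = 2; the reaction quotient is Q = [Cu²⁺]/[Hg²⁺] = 152.
E = E° − (RT/nF) ln Q = 0.51 − (8.314×333)/(2×96500) × (5.021) = 0.510 − 0.072 = 0.438 V.

0.438 V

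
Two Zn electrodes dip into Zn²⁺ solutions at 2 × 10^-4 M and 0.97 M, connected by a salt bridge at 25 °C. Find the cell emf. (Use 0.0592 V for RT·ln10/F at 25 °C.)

Both half-cells are Zn²⁺/Zn, so E°_cell = 0. The concentrated side is the cathode; the cell reaction moves Zn²⁺ from high to low concentration with n = 2.
Q = [Zn²⁺]_dilute/[Zn²⁺]_conc = 2 × 10^-4/0.97 = 2.06 × 10^-4.
E = 0 − (0.0592/2) log Q = −(0.0592/2)(-3.686) = 0.1091 V.

0.11 V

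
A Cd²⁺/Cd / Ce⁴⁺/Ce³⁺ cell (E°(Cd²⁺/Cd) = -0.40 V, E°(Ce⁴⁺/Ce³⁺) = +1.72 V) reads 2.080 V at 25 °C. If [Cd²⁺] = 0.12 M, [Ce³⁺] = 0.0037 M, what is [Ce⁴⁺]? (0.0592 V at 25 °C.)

From the Nernst equation, log Q = n(E° − E)/0.0592 = 2(2.12 − 2.080)/0.0592 = 1.351, so Q = 22.5.
With Q = [Cd²⁺]·[Ce³⁺]^2/[Ce⁴⁺]^2 and the known concentrations, [Ce⁴⁺]^2 in the denominator gives [Ce⁴⁺] = 2.7 × 10^-4 M.

2.7 × 10^-4 M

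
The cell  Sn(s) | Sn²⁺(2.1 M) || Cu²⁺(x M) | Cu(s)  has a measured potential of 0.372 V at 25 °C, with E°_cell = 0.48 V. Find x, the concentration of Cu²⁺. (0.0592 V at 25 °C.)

From the Nernst equation, log Q = n(E° − E)/0.0592 = 2(0.48 − 0.372)/0.0592 = 3.649, so Q = 4450.
With Q = [Sn²⁺]/[Cu²⁺] and the known concentrations, [Cu²⁺] in the denominator gives [Cu²⁺] = 4.7 × 10^-4 M.

4.7 × 10^-4 M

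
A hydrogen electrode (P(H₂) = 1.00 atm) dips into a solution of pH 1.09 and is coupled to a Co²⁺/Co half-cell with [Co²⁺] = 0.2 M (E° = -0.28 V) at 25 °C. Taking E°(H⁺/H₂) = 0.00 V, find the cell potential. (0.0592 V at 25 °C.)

0.24 V

The hydrogen couple is the cathode, so E°_cell = 0.28 V; n = 2.
[H⁺] = 10^(−1.09) = 0.081 M, and Q = [Co²⁺]·P(H₂) / [H⁺]^2 = 30.3.
E = E° − (0.0592/2) log Q = 0.28 − (0.0592/2)(1.481) = 0.236 V.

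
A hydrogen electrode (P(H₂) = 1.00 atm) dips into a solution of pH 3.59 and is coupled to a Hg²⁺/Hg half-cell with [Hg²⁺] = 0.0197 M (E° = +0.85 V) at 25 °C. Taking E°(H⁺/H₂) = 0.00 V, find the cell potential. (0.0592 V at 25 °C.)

1.01 V

The Hg²⁺/Hg couple is the cathode, so E°_cell = 0.85 V; n = 2.
[H⁺] = 10^(−3.59) = 2.6 × 10^-4 M, and Q = [H⁺]^2 / ([Hg²⁺]·P(H₂)) = 3.35 × 10^-6.
E = E° − (0.0592/2) log Q = 0.85 − (0.0592/2)(-5.474) = 1.012 V.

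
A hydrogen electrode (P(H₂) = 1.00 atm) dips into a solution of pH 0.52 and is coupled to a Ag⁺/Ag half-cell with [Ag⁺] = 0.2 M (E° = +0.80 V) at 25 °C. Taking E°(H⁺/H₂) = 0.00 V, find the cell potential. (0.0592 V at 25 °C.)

0.79 V

The Ag⁺/Ag couple is the cathode, so E°_cell = 0.80 V; n = 2.
[H⁺] = 10^(−0.52) = 0.30 M, and Q = [H⁺]^2 / ([Ag⁺]^2·P(H₂)) = 2.28.
E = E° − (0.0592/2) log Q = 0.80 − (0.0592/2)(0.358) = 0.789 V.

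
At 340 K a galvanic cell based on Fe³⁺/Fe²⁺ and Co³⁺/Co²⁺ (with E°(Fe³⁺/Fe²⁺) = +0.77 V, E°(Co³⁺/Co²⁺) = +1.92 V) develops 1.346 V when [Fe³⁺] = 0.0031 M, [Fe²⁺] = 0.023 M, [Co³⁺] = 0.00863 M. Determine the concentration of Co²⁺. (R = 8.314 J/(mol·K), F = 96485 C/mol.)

8 × 10^-5 M

From the Nernst equation, ln Q = nF(E° − E)/RT = 1×96485×(1.15 − 1.346)/(8.314×340) = -6.690, so Q = 0.00124.
With Q = [Fe³⁺]·[Co²⁺]/([Fe²⁺]·[Co³⁺]) and the known concentrations, [Co²⁺] in the numerator gives [Co²⁺] = 8 × 10^-5 M.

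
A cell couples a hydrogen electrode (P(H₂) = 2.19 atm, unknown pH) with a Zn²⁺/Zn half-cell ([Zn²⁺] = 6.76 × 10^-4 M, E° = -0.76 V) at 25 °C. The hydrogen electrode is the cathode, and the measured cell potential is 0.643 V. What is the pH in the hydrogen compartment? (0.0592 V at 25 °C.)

E°_cell = 0.76 V and n = 2.
log Q = n(E° − E)/0.0592 = 2×(0.76 − 0.643)/0.0592 = 3.953.
With Q = [Zn²⁺]·P(H₂) / [H⁺]^2, solving for [H⁺] gives log[H⁺] = -3.391, so pH = 3.39.

pH = 3.39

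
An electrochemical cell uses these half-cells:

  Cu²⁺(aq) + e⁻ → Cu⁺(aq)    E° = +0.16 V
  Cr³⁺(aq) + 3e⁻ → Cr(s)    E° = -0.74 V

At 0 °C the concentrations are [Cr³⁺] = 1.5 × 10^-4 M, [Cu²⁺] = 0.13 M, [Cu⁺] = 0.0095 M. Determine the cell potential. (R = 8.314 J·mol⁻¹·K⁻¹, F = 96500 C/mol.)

1.03 V

The Cu²⁺/Cu⁺ couple has the higher reduction potential and acts as the cathode, so E°_cell = +0.16 − (-0.74) = 0.90 V.
Balancing electrons gives n = 3; the reaction quotient is Q = [Cr³⁺]·[Cu⁺]^3/[Cu²⁺]^3 = 5.85 × 10^-8.
E = E° − (RT/nF) ln Q = 0.90 − (8.314×273)/(3×96500) × (-16.654) = 0.900 + 0.131 = 1.031 V.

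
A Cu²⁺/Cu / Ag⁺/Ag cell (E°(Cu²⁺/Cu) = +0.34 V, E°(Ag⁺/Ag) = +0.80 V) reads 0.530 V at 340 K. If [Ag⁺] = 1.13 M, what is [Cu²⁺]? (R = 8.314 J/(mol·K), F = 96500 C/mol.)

From the Nernst equation, ln Q = nF(E° − E)/RT = 2×96500×(0.46 − 0.530)/(8.314×340) = -4.779, so Q = 0.00840.
With Q = [Cu²⁺]/[Ag⁺]^2 and the known concentrations, [Cu²⁺] in the numerator gives [Cu²⁺] = 0.011 M.

0.011 M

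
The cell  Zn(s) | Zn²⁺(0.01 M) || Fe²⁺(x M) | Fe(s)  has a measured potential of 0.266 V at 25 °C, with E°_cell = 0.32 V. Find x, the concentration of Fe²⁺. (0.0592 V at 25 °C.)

1.5 × 10^-4 M

From the Nernst equation, log Q = n(E° − E)/0.0592 = 2(0.32 − 0.266)/0.0592 = 1.824, so Q = 66.7.
With Q = [Zn²⁺]/[Fe²⁺] and the known concentrations, [Fe²⁺] in the denominator gives [Fe²⁺] = 1.5 × 10^-4 M.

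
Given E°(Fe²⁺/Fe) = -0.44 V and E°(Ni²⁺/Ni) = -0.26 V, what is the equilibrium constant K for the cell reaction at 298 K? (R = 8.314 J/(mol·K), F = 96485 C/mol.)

1.2 × 10^6

E°_cell = -0.26 − (-0.44) = 0.18 V, with n = 2 electrons transferred.
At equilibrium E = 0, so the Nernst equation gives ln K = nFE°/RT = (2)(96485)(0.18)/((8.314)(298)) = 14.02.
K = e^14.02 = 1.2 × 10^6.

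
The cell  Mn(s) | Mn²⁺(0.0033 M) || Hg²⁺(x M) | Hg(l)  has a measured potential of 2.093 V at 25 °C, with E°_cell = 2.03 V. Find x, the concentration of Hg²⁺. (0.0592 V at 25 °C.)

From the Nernst equation, log Q = n(E° − E)/0.0592 = 2(2.03 − 2.093)/0.0592 = -2.128, so Q = 0.00744.
With Q = [Mn²⁺]/[Hg²⁺] and the known concentrations, [Hg²⁺] in the denominator gives [Hg²⁺] = 0.44 M.

0.44 M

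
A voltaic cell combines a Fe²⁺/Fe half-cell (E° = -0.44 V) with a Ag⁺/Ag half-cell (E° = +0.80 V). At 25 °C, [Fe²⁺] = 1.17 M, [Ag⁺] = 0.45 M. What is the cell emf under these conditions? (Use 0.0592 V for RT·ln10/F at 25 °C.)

1.22 V

The Ag⁺/Ag couple has the higher reduction potential and acts as the cathode, so E°_cell = +0.80 − (-0.44) = 1.24 V.
Balancing electrons gives n = 2; the reaction quotient is Q = [Fe²⁺]/[Ag⁺]^2 = 5.78.
At 25 °C, E = E° − (0.0592/n) log Q = 1.24 − (0.0592/2)(0.762) = 1.240 − 0.023 = 1.217 V.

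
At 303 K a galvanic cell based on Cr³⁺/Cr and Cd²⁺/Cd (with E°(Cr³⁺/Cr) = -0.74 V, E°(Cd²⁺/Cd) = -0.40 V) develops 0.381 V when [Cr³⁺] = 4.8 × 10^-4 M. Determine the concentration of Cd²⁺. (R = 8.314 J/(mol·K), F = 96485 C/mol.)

0.14 M

From the Nernst equation, ln Q = nF(E° − E)/RT = 6×96485×(0.34 − 0.381)/(8.314×303) = -9.422, so Q = 8.09 × 10^-5.
With Q = [Cr³⁺]^2/[Cd²⁺]^3 and the known concentrations, [Cd²⁺]^3 in the denominator gives [Cd²⁺] = 0.14 M.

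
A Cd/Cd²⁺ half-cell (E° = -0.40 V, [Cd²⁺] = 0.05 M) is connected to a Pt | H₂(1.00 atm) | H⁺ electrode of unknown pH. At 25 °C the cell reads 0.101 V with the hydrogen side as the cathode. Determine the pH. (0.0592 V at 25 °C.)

E°_cell = 0.40 V and n = 2.
log Q = n(E° − E)/0.0592 = 2×(0.40 − 0.101)/0.0592 = 10.101.
With Q = [Cd²⁺]·P(H₂) / [H⁺]^2, solving for [H⁺] gives log[H⁺] = -5.701, so pH = 5.70.

pH = 5.70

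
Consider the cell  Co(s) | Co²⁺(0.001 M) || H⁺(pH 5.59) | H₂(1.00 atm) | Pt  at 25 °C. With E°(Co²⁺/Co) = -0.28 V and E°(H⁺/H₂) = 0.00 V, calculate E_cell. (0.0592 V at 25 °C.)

The hydrogen couple is the cathode, so E°_cell = 0.28 V; n = 2.
[H⁺] = 10^(−5.59) = 2.6 × 10^-6 M, and Q = [Co²⁺]·P(H₂) / [H⁺]^2 = 1.51 × 10^8.
E = E° − (0.0592/2) log Q = 0.28 − (0.0592/2)(8.180) = 0.038 V.

0.038 V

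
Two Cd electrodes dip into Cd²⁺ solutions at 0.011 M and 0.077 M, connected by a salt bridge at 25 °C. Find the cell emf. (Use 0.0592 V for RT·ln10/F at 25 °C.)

0.025 V

Both half-cells are Cd²⁺/Cd, so E°_cell = 0. The concentrated side is the cathode; the cell reaction moves Cd²⁺ from high to low concentration with n = 2.
Q = [Cd²⁺]_dilute/[Cd²⁺]_conc = 0.011/0.077 = 0.143.
E = 0 − (0.0592/2) log Q = −(0.0592/2)(-0.845) = 0.0250 V.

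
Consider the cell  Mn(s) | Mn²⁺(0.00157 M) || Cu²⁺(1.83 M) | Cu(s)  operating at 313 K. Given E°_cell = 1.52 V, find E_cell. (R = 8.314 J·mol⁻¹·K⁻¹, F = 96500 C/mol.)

1.62 V

Balancing electrons gives n = 2; the reaction quotient is Q = [Mn²⁺]/[Cu²⁺] = 8.58 × 10^-4.
E = E° − (RT/nF) ln Q = 1.52 − (8.314×313)/(2×96500) × (-7.061) = 1.520 + 0.095 = 1.615 V.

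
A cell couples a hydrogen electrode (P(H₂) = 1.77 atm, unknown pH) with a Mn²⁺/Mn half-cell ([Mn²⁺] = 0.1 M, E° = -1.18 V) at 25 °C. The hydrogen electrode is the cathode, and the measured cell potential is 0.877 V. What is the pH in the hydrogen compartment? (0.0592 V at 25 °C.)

pH = 5.49

E°_cell = 1.18 V and n = 2.
log Q = n(E° − E)/0.0592 = 2×(1.18 − 0.877)/0.0592 = 10.236.
With Q = [Mn²⁺]·P(H₂) / [H⁺]^2, solving for [H⁺] gives log[H⁺] = -5.494, so pH = 5.49.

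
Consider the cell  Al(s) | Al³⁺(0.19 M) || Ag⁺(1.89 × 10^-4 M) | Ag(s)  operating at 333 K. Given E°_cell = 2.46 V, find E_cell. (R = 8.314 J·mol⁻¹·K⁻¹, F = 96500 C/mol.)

Balancing electrons gives n = 3; the reaction quotient is Q = [Al³⁺]/[Ag⁺]^3 = 2.81 × 10^10.
E = E° − (RT/nF) ln Q = 2.46 − (8.314×333)/(3×96500) × (24.061) = 2.460 − 0.230 = 2.230 V.

2.23 V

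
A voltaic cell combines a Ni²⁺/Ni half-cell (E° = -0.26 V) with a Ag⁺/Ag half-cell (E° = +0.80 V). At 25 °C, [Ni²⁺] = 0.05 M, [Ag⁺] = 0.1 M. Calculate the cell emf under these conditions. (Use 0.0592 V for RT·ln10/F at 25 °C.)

1.04 V

The Ag⁺/Ag couple has the higher reduction potential and acts as the cathode, so E°_cell = +0.80 − (-0.26) = 1.06 V.
Balancing electrons gives n = 2; the reaction quotient is Q = [Ni²⁺]/[Ag⁺]^2 = 5.00.
At 25 °C, E = E° − (0.0592/n) log Q = 1.06 − (0.0592/2)(0.699) = 1.060 − 0.021 = 1.039 V.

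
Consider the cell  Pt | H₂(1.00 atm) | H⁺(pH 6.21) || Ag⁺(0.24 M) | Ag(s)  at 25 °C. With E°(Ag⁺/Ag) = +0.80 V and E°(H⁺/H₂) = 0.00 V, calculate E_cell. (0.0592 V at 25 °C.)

The Ag⁺/Ag couple is the cathode, so E°_cell = 0.80 V; n = 2.
[H⁺] = 10^(−6.21) = 6.2 × 10^-7 M, and Q = [H⁺]^2 / ([Ag⁺]^2·P(H₂)) = 6.6 × 10^-12.
E = E° − (0.0592/2) log Q = 0.80 − (0.0592/2)(-11.180) = 1.131 V.

1.13 V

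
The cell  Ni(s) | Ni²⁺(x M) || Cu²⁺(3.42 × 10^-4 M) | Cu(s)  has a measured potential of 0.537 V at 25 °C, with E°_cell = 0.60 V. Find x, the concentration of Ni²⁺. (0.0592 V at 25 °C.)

From the Nernst equation, log Q = n(E° − E)/0.0592 = 2(0.60 − 0.537)/0.0592 = 2.128, so Q = 134.
With Q = [Ni²⁺]/[Cu²⁺] and the known concentrations, [Ni²⁺] in the numerator gives [Ni²⁺] = 0.046 M.

0.046 M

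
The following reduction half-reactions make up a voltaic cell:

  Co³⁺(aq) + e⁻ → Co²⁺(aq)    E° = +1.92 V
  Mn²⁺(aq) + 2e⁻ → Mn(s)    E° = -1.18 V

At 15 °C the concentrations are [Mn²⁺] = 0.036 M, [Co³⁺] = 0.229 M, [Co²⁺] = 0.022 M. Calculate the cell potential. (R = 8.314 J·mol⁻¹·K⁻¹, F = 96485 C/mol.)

3.20 V

The Co³⁺/Co²⁺ couple has the higher reduction potential and acts as the cathode, so E°_cell = +1.92 − (-1.18) = 3.10 V.
Balancing electrons gives n = 2; the reaction quotient is Q = [Mn²⁺]·[Co²⁺]^2/[Co³⁺]^2 = 3.32 × 10^-4.
E = E° − (RT/nF) ln Q = 3.10 − (8.314×288)/(2×96485) × (-8.010) = 3.100 + 0.099 = 3.199 V.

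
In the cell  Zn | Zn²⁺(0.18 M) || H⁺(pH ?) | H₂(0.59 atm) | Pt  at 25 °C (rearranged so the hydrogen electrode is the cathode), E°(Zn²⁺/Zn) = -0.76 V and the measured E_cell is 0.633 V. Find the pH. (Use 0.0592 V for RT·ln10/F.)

pH = 2.63

E°_cell = 0.76 V and n = 2.
log Q = n(E° − E)/0.0592 = 2×(0.76 − 0.633)/0.0592 = 4.291.
With Q = [Zn²⁺]·P(H₂) / [H⁺]^2, solving for [H⁺] gives log[H⁺] = -2.632, so pH = 2.63.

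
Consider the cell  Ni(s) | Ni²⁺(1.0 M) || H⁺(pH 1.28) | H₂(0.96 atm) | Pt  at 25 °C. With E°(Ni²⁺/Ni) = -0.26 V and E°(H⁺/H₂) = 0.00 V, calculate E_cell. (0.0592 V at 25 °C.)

0.18 V

The hydrogen couple is the cathode, so E°_cell = 0.26 V; n = 2.
[H⁺] = 10^(−1.28) = 0.052 M, and Q = [Ni²⁺]·P(H₂) / [H⁺]^2 = 349.
E = E° − (0.0592/2) log Q = 0.26 − (0.0592/2)(2.542) = 0.185 V.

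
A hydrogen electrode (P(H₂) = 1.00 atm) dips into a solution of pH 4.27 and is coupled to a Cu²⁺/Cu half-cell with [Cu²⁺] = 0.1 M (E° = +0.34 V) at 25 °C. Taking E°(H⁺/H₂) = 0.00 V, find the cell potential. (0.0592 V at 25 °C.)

0.56 V

The Cu²⁺/Cu couple is the cathode, so E°_cell = 0.34 V; n = 2.
[H⁺] = 10^(−4.27) = 5.4 × 10^-5 M, and Q = [H⁺]^2 / ([Cu²⁺]·P(H₂)) = 2.88 × 10^-8.
E = E° − (0.0592/2) log Q = 0.34 − (0.0592/2)(-7.540) = 0.563 V.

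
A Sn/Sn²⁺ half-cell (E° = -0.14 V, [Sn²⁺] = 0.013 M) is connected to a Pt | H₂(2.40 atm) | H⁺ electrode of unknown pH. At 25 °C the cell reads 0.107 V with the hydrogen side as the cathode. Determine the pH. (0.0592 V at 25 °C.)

E°_cell = 0.14 V and n = 2.
log Q = n(E° − E)/0.0592 = 2×(0.14 − 0.107)/0.0592 = 1.115.
With Q = [Sn²⁺]·P(H₂) / [H⁺]^2, solving for [H⁺] gives log[H⁺] = -1.310, so pH = 1.31.

pH = 1.31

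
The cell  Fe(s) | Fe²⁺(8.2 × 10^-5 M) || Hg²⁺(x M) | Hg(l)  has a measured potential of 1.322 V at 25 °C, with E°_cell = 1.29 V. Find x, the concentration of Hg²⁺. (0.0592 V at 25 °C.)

9.9 × 10^-4 M

From the Nernst equation, log Q = n(E° − E)/0.0592 = 2(1.29 − 1.322)/0.0592 = -1.081, so Q = 0.0830.
With Q = [Fe²⁺]/[Hg²⁺] and the known concentrations, [Hg²⁺] in the denominator gives [Hg²⁺] = 9.9 × 10^-4 M.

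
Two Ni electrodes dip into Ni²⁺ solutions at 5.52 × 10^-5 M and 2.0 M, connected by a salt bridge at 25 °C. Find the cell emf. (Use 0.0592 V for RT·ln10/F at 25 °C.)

0.13 V

Both half-cells are Ni²⁺/Ni, so E°_cell = 0. The concentrated side is the cathode; the cell reaction moves Ni²⁺ from high to low concentration with n = 2.
Q = [Ni²⁺]_dilute/[Ni²⁺]_conc = 5.52 × 10^-5/2.0 = 2.76 × 10^-5.
E = 0 − (0.0592/2) log Q = −(0.0592/2)(-4.559) = 0.1349 V.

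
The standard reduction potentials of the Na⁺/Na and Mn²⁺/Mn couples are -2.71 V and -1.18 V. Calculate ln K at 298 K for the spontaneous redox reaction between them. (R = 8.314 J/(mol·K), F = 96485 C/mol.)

ln K = 119.2

E°_cell = -1.18 − (-2.71) = 1.53 V, with n = 2 electrons transferred.
At equilibrium E = 0, so the Nernst equation gives ln K = nFE°/RT = (2)(96485)(1.53)/((8.314)(298)) = 119.17.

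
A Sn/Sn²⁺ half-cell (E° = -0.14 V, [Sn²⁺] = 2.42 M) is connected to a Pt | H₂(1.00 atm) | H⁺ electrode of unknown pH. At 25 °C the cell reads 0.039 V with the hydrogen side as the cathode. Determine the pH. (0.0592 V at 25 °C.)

E°_cell = 0.14 V and n = 2.
log Q = n(E° − E)/0.0592 = 2×(0.14 − 0.039)/0.0592 = 3.412.
With Q = [Sn²⁺]·P(H₂) / [H⁺]^2, solving for [H⁺] gives log[H⁺] = -1.514, so pH = 1.51.

pH = 1.51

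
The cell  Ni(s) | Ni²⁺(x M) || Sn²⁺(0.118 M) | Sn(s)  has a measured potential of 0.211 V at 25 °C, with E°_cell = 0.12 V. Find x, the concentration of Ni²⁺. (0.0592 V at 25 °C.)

9.9 × 10^-5 M

From the Nernst equation, log Q = n(E° − E)/0.0592 = 2(0.12 − 0.211)/0.0592 = -3.074, so Q = 8.43 × 10^-4.
With Q = [Ni²⁺]/[Sn²⁺] and the known concentrations, [Ni²⁺] in the numerator gives [Ni²⁺] = 9.9 × 10^-5 M.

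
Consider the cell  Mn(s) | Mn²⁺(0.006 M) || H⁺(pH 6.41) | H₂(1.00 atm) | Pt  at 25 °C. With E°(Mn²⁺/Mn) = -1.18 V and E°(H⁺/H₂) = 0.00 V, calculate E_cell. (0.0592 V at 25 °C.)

The hydrogen couple is the cathode, so E°_cell = 1.18 V; n = 2.
[H⁺] = 10^(−6.41) = 3.9 × 10^-7 M, and Q = [Mn²⁺]·P(H₂) / [H⁺]^2 = 3.96 × 10^10.
E = E° − (0.0592/2) log Q = 1.18 − (0.0592/2)(10.598) = 0.866 V.

0.87 V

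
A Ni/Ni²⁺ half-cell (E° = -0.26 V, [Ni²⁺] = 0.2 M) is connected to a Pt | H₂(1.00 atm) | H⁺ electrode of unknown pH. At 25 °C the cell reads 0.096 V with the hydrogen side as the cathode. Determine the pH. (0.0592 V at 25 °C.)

pH = 3.12

E°_cell = 0.26 V and n = 2.
log Q = n(E° − E)/0.0592 = 2×(0.26 − 0.096)/0.0592 = 5.541.
With Q = [Ni²⁺]·P(H₂) / [H⁺]^2, solving for [H⁺] gives log[H⁺] = -3.120, so pH = 3.12.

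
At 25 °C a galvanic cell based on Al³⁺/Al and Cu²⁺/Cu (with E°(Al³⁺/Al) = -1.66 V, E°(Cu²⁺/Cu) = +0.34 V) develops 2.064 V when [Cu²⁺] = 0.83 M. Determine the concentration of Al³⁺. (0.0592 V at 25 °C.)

4.3 × 10^-4 M

From the Nernst equation, log Q = n(E° − E)/0.0592 = 6(2.00 − 2.064)/0.0592 = -6.486, so Q = 3.26 × 10^-7.
With Q = [Al³⁺]^2/[Cu²⁺]^3 and the known concentrations, [Al³⁺]^2 in the numerator gives [Al³⁺] = 4.3 × 10^-4 M.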